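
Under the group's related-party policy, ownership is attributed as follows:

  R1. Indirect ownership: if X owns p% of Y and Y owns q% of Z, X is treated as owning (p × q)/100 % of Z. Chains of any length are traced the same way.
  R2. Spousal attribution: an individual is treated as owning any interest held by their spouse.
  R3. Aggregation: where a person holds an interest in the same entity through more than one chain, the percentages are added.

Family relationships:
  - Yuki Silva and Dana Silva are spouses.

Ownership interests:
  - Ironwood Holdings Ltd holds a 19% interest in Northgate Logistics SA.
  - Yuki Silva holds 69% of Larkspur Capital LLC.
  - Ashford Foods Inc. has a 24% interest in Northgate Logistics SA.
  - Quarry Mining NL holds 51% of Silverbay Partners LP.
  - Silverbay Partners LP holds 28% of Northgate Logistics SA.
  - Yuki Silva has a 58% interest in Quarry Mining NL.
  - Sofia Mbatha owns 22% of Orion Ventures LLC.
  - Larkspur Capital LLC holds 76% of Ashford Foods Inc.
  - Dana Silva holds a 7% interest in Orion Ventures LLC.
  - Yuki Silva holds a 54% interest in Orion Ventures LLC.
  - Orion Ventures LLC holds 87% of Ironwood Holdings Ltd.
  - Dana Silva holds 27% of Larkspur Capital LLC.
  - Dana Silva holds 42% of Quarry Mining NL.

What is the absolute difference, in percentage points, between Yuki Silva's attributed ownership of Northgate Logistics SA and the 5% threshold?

By spousal attribution (R2), Yuki Silva is treated as also owning Dana Silva's interest in Orion Ventures LLC, giving 54% + 7% = 61%.
By spousal attribution (R2), Yuki Silva is treated as also owning Dana Silva's interest in Quarry Mining NL, giving 58% + 42% = 100%.
By spousal attribution (R2), Yuki Silva is treated as also owning Dana Silva's interest in Larkspur Capital LLC, giving 69% + 27% = 96%.
Chain via Orion Ventures LLC → Ironwood Holdings Ltd (R1): 61% × 87% × 19% = 10.0833% of Northgate Logistics SA.
Chain via Quarry Mining NL → Silverbay Partners LP (R1): 100% × 51% × 28% = 14.28% of Northgate Logistics SA.
Chain via Larkspur Capital LLC → Ashford Foods Inc. (R1): 96% × 76% × 24% = 17.5104% of Northgate Logistics SA.
Aggregating (R3): 10.0833% + 14.28% + 17.5104% = 41.8737%.
41.8737% exceeds the 5% threshold by 36.8737 percentage points.

36.8737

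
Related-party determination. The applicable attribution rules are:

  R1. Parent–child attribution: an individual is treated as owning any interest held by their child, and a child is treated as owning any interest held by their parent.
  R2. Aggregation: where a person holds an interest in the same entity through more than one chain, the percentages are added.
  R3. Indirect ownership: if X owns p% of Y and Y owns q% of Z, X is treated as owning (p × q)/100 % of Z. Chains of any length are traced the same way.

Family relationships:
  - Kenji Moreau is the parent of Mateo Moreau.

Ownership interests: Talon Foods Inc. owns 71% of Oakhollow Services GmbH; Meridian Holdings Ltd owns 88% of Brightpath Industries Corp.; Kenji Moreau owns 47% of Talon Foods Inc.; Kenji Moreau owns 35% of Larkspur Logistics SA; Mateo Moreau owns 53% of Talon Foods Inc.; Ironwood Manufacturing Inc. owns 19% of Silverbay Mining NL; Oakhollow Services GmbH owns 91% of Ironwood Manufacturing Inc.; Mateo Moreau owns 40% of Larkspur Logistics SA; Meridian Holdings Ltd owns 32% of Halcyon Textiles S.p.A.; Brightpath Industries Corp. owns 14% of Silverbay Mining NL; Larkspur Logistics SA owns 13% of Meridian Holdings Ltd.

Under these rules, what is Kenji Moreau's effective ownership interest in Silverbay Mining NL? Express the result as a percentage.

13.4771%

By parent–child attribution (R1), Kenji Moreau is treated as also owning Mateo Moreau's interest in Larkspur Logistics SA, giving 35% + 40% = 75%.
By parent–child attribution (R1), Kenji Moreau is treated as also owning Mateo Moreau's interest in Talon Foods Inc, giving 47% + 53% = 100%.
Chain via Larkspur Logistics SA → Meridian Holdings Ltd → Brightpath Industries Corp. (R3): 75% × 13% × 88% × 14% = 1.2012% of Silverbay Mining NL.
Chain via Talon Foods Inc. → Oakhollow Services GmbH → Ironwood Manufacturing Inc. (R3): 100% × 71% × 91% × 19% = 12.2759% of Silverbay Mining NL.
Aggregating (R2): 1.2012% + 12.2759% = 13.4771%.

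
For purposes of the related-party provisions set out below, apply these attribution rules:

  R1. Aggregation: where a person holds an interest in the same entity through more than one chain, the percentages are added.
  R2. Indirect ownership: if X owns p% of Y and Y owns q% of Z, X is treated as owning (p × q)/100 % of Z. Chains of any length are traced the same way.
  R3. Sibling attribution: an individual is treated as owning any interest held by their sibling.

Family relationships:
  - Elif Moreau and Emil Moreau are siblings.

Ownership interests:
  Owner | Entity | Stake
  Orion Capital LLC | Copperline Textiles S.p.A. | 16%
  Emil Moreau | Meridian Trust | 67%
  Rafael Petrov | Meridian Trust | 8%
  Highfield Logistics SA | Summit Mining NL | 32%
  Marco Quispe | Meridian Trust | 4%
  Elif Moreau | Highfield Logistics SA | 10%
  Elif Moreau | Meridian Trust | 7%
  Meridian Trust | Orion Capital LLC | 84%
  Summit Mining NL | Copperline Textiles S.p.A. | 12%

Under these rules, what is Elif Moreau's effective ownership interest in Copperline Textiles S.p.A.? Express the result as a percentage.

10.3296%

By sibling attribution (R3), Elif Moreau is treated as also owning Emil Moreau's interest in Meridian Trust, giving 7% + 67% = 74%.
Chain via Highfield Logistics SA → Summit Mining NL (R2): 10% × 32% × 12% = 0.384% of Copperline Textiles S.p.A.
Chain via Meridian Trust → Orion Capital LLC (R2): 74% × 84% × 16% = 9.9456% of Copperline Textiles S.p.A.
Aggregating (R1): 0.384% + 9.9456% = 10.3296%.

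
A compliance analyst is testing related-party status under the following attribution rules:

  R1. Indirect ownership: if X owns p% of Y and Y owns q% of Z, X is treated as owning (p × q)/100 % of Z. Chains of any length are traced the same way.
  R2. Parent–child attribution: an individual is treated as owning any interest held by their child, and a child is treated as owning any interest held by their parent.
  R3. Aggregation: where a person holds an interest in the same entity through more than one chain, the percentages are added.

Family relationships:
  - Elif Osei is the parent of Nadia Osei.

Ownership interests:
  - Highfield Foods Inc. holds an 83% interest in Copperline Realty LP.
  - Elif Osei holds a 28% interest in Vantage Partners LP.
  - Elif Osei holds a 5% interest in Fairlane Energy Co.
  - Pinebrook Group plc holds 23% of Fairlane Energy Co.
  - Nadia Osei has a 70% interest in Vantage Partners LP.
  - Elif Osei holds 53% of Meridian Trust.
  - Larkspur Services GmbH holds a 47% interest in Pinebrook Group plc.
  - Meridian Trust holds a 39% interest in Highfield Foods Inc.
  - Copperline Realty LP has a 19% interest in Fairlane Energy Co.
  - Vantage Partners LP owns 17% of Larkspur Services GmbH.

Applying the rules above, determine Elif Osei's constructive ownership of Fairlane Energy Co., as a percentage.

By parent–child attribution (R2), Elif Osei is treated as also owning Nadia Osei's interest in Vantage Partners LP, giving 28% + 70% = 98%.
Chain via Meridian Trust → Highfield Foods Inc. → Copperline Realty LP (R1): 53% × 39% × 83% × 19% = 3.259659% of Fairlane Energy Co.
Chain via Vantage Partners LP → Larkspur Services GmbH → Pinebrook Group plc (R1): 98% × 17% × 47% × 23% = 1.800946% of Fairlane Energy Co.
Direct interest in Fairlane Energy Co: 5%.
Aggregating (R3): 3.259659% + 1.800946% + 5% = 10.060605%.

10.060605%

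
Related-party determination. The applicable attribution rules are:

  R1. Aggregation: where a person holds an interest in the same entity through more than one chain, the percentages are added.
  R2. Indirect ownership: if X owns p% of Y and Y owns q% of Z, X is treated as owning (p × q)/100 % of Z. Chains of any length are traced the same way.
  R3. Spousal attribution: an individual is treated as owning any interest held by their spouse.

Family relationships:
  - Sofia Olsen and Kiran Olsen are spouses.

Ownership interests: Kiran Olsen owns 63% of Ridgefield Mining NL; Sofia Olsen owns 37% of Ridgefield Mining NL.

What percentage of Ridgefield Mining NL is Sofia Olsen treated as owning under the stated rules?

100%

By spousal attribution (R3), Sofia Olsen is treated as also owning Kiran Olsen's interest in Ridgefield Mining NL, giving 37% + 63% = 100%.
Direct interest in Ridgefield Mining NL: 100%.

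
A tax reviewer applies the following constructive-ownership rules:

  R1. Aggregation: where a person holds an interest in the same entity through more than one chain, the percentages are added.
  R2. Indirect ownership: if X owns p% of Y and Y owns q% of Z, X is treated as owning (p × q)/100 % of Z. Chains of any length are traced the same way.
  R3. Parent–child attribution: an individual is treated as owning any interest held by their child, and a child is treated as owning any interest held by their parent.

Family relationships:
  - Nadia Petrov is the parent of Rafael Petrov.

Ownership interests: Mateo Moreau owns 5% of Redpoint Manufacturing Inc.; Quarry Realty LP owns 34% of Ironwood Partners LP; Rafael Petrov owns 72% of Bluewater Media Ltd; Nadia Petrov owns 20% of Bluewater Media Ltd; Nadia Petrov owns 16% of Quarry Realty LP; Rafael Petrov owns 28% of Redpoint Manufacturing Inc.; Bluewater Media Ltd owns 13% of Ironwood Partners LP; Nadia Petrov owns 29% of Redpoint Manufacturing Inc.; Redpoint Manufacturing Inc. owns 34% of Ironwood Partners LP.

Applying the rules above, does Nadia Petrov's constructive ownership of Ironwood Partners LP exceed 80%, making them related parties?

By parent–child attribution (R3), Nadia Petrov is treated as also owning Rafael Petrov's interest in Redpoint Manufacturing Inc, giving 29% + 28% = 57%.
By parent–child attribution (R3), Nadia Petrov is treated as also owning Rafael Petrov's interest in Bluewater Media Ltd, giving 20% + 72% = 92%.
Chain via Redpoint Manufacturing Inc. (R2): 57% × 34% = 19.38% of Ironwood Partners LP.
Chain via Quarry Realty LP (R2): 16% × 34% = 5.44% of Ironwood Partners LP.
Chain via Bluewater Media Ltd (R2): 92% × 13% = 11.96% of Ironwood Partners LP.
Aggregating (R1): 19.38% + 5.44% + 11.96% = 36.78%.
36.78% does not exceed the 80% threshold, so Nadia is not a related party to Ironwood Partners LP.

No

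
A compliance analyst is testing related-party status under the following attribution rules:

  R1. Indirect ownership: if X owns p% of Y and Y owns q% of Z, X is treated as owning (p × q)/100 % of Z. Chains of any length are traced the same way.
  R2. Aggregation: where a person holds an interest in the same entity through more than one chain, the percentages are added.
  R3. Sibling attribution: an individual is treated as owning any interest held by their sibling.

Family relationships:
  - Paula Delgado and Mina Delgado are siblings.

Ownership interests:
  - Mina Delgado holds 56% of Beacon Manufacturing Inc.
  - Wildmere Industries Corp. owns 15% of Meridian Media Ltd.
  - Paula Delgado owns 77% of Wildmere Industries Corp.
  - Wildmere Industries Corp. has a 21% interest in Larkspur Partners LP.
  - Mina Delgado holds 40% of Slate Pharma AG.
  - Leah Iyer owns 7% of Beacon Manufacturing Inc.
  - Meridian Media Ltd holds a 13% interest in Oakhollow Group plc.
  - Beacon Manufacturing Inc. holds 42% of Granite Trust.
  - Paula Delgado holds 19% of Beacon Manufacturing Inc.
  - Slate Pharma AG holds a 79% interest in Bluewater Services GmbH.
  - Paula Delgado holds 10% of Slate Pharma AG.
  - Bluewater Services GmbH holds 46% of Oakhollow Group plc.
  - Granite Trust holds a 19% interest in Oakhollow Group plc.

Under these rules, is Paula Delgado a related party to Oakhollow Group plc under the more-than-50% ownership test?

By sibling attribution (R3), Paula Delgado is treated as also owning Mina Delgado's interest in Beacon Manufacturing Inc, giving 19% + 56% = 75%.
By sibling attribution (R3), Paula Delgado is treated as also owning Mina Delgado's interest in Slate Pharma AG, giving 10% + 40% = 50%.
Chain via Wildmere Industries Corp. → Meridian Media Ltd (R1): 77% × 15% × 13% = 1.5015% of Oakhollow Group plc.
Chain via Beacon Manufacturing Inc. → Granite Trust (R1): 75% × 42% × 19% = 5.985% of Oakhollow Group plc.
Chain via Slate Pharma AG → Bluewater Services GmbH (R1): 50% × 79% × 46% = 18.17% of Oakhollow Group plc.
Aggregating (R2): 1.5015% + 5.985% + 18.17% = 25.6565%.
25.6565% does not exceed the 50% threshold, so Paula is not a related party to Oakhollow Group plc.

No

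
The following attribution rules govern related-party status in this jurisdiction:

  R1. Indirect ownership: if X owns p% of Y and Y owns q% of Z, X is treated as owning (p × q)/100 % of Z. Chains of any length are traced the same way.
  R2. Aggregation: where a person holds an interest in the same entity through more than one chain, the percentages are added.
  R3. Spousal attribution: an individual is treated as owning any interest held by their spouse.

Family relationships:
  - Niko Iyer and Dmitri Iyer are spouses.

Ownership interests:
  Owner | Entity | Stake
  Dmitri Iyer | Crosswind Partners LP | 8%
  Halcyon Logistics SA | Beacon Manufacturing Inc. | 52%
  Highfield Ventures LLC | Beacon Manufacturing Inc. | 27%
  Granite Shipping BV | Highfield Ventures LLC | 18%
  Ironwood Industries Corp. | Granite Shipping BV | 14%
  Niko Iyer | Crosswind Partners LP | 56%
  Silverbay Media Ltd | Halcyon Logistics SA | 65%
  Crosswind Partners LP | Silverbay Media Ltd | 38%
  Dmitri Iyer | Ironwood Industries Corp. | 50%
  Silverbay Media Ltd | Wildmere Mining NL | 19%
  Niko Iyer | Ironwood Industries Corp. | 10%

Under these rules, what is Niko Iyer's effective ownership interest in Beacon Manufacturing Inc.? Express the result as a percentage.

8.6284%

By spousal attribution (R3), Niko Iyer is treated as also owning Dmitri Iyer's interest in Crosswind Partners LP, giving 56% + 8% = 64%.
By spousal attribution (R3), Niko Iyer is treated as also owning Dmitri Iyer's interest in Ironwood Industries Corp, giving 10% + 50% = 60%.
Chain via Crosswind Partners LP → Silverbay Media Ltd → Halcyon Logistics SA (R1): 64% × 38% × 65% × 52% = 8.22016% of Beacon Manufacturing Inc.
Chain via Ironwood Industries Corp. → Granite Shipping BV → Highfield Ventures LLC (R1): 60% × 14% × 18% × 27% = 0.40824% of Beacon Manufacturing Inc.
Aggregating (R2): 8.22016% + 0.40824% = 8.6284%.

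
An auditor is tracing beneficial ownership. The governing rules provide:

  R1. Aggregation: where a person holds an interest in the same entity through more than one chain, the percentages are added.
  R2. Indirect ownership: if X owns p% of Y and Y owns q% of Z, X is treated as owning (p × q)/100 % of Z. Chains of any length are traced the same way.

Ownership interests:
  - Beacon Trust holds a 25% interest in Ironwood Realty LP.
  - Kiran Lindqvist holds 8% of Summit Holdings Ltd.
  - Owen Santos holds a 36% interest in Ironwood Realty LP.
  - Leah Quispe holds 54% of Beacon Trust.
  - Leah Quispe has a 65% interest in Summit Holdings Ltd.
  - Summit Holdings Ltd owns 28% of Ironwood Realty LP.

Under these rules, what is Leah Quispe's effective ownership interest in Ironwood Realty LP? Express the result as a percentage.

31.7%

Chain via Summit Holdings Ltd (R2): 65% × 28% = 18.2% of Ironwood Realty LP.
Chain via Beacon Trust (R2): 54% × 25% = 13.5% of Ironwood Realty LP.
Aggregating (R1): 18.2% + 13.5% = 31.7%.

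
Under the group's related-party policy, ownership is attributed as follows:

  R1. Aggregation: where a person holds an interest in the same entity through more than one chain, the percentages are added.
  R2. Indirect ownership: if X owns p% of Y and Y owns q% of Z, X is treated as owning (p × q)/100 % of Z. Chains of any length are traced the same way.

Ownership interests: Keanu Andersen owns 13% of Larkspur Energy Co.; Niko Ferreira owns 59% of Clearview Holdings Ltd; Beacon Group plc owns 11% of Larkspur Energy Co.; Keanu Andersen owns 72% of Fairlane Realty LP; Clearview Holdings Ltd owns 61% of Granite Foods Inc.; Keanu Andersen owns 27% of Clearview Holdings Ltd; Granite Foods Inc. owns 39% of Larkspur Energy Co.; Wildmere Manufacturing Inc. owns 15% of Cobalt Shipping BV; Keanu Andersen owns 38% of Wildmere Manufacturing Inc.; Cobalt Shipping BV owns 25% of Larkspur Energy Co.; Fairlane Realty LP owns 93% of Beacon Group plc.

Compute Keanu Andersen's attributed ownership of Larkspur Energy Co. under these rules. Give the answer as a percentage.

Chain via Wildmere Manufacturing Inc. → Cobalt Shipping BV (R2): 38% × 15% × 25% = 1.425% of Larkspur Energy Co.
Chain via Clearview Holdings Ltd → Granite Foods Inc. (R2): 27% × 61% × 39% = 6.4233% of Larkspur Energy Co.
Chain via Fairlane Realty LP → Beacon Group plc (R2): 72% × 93% × 11% = 7.3656% of Larkspur Energy Co.
Direct interest in Larkspur Energy Co: 13%.
Aggregating (R1): 1.425% + 6.4233% + 7.3656% + 13% = 28.2139%.

28.2139%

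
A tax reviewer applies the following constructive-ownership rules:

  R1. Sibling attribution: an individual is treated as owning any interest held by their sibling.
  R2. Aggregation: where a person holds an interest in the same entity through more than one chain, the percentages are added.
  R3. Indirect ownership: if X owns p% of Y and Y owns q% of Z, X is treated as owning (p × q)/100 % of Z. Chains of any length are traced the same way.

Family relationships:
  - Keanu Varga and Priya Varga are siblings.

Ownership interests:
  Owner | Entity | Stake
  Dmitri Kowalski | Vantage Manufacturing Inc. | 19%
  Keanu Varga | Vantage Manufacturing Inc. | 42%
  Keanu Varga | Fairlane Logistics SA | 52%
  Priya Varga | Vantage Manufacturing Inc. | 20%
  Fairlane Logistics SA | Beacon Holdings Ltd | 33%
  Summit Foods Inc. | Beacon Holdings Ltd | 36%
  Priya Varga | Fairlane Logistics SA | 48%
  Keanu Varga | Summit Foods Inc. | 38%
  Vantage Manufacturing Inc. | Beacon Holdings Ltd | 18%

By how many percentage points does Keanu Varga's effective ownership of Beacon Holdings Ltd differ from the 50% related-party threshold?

7.84

By sibling attribution (R1), Keanu Varga is treated as also owning Priya Varga's interest in Fairlane Logistics SA, giving 52% + 48% = 100%.
By sibling attribution (R1), Keanu Varga is treated as also owning Priya Varga's interest in Vantage Manufacturing Inc, giving 42% + 20% = 62%.
Chain via Fairlane Logistics SA (R3): 100% × 33% = 33% of Beacon Holdings Ltd.
Chain via Summit Foods Inc. (R3): 38% × 36% = 13.68% of Beacon Holdings Ltd.
Chain via Vantage Manufacturing Inc. (R3): 62% × 18% = 11.16% of Beacon Holdings Ltd.
Aggregating (R2): 33% + 13.68% + 11.16% = 57.84%.
57.84% exceeds the 50% threshold by 7.84 percentage points.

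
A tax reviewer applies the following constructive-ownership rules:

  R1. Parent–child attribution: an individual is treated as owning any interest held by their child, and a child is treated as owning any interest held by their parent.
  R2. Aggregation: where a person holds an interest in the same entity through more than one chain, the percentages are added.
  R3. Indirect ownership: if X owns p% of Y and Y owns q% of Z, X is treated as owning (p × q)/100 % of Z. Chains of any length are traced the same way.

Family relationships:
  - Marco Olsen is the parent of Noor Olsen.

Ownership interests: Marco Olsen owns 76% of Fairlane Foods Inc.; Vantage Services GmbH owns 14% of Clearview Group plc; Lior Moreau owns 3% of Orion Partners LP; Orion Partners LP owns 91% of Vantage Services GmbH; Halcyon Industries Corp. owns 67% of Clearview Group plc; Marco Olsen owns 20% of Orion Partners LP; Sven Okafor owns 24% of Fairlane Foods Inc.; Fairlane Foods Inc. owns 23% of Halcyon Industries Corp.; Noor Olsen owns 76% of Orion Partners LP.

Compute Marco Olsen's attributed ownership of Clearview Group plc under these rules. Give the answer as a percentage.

By parent–child attribution (R1), Marco Olsen is treated as also owning Noor Olsen's interest in Orion Partners LP, giving 20% + 76% = 96%.
Chain via Orion Partners LP → Vantage Services GmbH (R3): 96% × 91% × 14% = 12.2304% of Clearview Group plc.
Chain via Fairlane Foods Inc. → Halcyon Industries Corp. (R3): 76% × 23% × 67% = 11.7116% of Clearview Group plc.
Aggregating (R2): 12.2304% + 11.7116% = 23.942%.

23.942%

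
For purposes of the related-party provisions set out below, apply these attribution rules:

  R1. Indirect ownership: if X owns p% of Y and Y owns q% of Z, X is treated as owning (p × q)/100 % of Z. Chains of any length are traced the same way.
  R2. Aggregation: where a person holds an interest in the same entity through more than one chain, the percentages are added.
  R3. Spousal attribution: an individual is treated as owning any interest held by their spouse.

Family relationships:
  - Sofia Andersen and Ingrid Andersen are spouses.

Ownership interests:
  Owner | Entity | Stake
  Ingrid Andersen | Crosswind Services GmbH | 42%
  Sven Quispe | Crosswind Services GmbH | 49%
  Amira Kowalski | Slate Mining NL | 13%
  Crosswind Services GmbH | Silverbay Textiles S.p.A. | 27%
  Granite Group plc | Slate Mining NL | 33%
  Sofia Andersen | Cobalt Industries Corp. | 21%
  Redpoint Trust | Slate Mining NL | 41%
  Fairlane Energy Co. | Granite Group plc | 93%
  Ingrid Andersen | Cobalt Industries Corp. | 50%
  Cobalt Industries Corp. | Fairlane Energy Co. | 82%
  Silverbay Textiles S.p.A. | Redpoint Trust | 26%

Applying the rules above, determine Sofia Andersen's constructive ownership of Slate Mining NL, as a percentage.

19.076562%

By spousal attribution (R3), Sofia Andersen is treated as also owning Ingrid Andersen's interest in Cobalt Industries Corp, giving 21% + 50% = 71%.
By spousal attribution (R3), Sofia Andersen is treated as owning Ingrid Andersen's 42% interest in Crosswind Services GmbH.
Chain via Cobalt Industries Corp. → Fairlane Energy Co. → Granite Group plc (R1): 71% × 82% × 93% × 33% = 17.867718% of Slate Mining NL.
Chain via Crosswind Services GmbH → Silverbay Textiles S.p.A. → Redpoint Trust (R1): 42% × 27% × 26% × 41% = 1.208844% of Slate Mining NL.
Aggregating (R2): 17.867718% + 1.208844% = 19.076562%.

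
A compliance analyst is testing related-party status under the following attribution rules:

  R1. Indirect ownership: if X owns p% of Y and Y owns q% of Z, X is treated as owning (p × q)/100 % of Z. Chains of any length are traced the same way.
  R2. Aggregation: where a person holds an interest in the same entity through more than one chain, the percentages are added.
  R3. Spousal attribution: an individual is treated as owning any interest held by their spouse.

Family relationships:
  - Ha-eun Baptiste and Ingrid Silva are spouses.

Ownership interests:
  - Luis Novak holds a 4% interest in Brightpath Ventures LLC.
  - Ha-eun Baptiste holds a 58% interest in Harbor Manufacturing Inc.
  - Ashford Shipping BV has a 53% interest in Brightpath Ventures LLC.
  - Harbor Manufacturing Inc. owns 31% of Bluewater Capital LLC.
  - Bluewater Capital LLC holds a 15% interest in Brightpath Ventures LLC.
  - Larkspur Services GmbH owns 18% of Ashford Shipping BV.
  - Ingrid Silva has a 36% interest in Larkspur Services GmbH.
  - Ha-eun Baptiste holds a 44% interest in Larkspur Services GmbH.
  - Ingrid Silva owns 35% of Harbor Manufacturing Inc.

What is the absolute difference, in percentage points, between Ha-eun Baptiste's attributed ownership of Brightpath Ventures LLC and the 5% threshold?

6.9565

By spousal attribution (R3), Ha-eun Baptiste is treated as also owning Ingrid Silva's interest in Larkspur Services GmbH, giving 44% + 36% = 80%.
By spousal attribution (R3), Ha-eun Baptiste is treated as also owning Ingrid Silva's interest in Harbor Manufacturing Inc, giving 58% + 35% = 93%.
Chain via Larkspur Services GmbH → Ashford Shipping BV (R1): 80% × 18% × 53% = 7.632% of Brightpath Ventures LLC.
Chain via Harbor Manufacturing Inc. → Bluewater Capital LLC (R1): 93% × 31% × 15% = 4.3245% of Brightpath Ventures LLC.
Aggregating (R2): 7.632% + 4.3245% = 11.9565%.
11.9565% exceeds the 5% threshold by 6.9565 percentage points.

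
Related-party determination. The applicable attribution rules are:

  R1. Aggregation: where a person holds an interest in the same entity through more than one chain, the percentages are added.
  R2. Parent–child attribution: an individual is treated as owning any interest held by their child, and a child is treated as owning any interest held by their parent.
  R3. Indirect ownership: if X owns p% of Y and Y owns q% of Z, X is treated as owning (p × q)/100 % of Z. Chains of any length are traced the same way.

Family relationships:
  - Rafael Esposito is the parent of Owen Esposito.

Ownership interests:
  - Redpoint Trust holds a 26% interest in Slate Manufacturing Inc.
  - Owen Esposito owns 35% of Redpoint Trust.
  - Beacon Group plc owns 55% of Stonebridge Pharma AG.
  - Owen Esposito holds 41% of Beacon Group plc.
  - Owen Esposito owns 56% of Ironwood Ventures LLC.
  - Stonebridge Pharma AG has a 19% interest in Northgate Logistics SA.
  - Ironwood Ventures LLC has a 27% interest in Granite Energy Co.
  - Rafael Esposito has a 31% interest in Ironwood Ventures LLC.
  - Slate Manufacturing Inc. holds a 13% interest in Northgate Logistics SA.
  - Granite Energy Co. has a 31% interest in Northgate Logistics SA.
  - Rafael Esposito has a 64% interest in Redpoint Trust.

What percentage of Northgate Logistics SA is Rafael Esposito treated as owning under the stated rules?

By parent–child attribution (R2), Rafael Esposito is treated as also owning Owen Esposito's interest in Ironwood Ventures LLC, giving 31% + 56% = 87%.
By parent–child attribution (R2), Rafael Esposito is treated as also owning Owen Esposito's interest in Redpoint Trust, giving 64% + 35% = 99%.
By parent–child attribution (R2), Rafael Esposito is treated as owning Owen Esposito's 41% interest in Beacon Group plc.
Chain via Ironwood Ventures LLC → Granite Energy Co. (R3): 87% × 27% × 31% = 7.2819% of Northgate Logistics SA.
Chain via Redpoint Trust → Slate Manufacturing Inc. (R3): 99% × 26% × 13% = 3.3462% of Northgate Logistics SA.
Chain via Beacon Group plc → Stonebridge Pharma AG (R3): 41% × 55% × 19% = 4.2845% of Northgate Logistics SA.
Aggregating (R1): 7.2819% + 3.3462% + 4.2845% = 14.9126%.

14.9126%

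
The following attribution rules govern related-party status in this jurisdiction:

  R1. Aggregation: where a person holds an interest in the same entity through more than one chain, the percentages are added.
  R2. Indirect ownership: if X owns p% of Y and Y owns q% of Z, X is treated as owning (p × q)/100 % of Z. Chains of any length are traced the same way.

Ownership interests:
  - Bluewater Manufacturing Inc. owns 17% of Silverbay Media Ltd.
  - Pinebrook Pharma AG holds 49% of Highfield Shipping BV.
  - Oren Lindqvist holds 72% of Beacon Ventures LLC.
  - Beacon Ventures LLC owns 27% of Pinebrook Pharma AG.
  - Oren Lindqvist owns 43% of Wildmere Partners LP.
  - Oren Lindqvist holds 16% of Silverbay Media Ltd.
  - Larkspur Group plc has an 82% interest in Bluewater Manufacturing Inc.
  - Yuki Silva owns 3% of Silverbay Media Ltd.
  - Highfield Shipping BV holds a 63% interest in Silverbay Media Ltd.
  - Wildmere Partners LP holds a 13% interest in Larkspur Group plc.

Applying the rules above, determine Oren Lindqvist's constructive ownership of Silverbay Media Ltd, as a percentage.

22.780374%

Chain via Wildmere Partners LP → Larkspur Group plc → Bluewater Manufacturing Inc. (R2): 43% × 13% × 82% × 17% = 0.779246% of Silverbay Media Ltd.
Chain via Beacon Ventures LLC → Pinebrook Pharma AG → Highfield Shipping BV (R2): 72% × 27% × 49% × 63% = 6.001128% of Silverbay Media Ltd.
Direct interest in Silverbay Media Ltd: 16%.
Aggregating (R1): 0.779246% + 6.001128% + 16% = 22.780374%.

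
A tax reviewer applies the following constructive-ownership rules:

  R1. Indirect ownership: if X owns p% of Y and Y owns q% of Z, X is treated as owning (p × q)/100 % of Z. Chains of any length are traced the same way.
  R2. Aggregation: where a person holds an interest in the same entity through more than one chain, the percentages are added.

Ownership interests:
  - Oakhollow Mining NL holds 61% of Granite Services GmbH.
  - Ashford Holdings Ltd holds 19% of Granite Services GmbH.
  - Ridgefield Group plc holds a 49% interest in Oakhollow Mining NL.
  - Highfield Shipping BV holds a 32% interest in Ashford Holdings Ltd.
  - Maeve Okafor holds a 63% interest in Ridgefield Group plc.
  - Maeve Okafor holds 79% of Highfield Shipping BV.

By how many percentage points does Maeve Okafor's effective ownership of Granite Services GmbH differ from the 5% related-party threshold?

18.6339

Chain via Ridgefield Group plc → Oakhollow Mining NL (R1): 63% × 49% × 61% = 18.8307% of Granite Services GmbH.
Chain via Highfield Shipping BV → Ashford Holdings Ltd (R1): 79% × 32% × 19% = 4.8032% of Granite Services GmbH.
Aggregating (R2): 18.8307% + 4.8032% = 23.6339%.
23.6339% exceeds the 5% threshold by 18.6339 percentage points.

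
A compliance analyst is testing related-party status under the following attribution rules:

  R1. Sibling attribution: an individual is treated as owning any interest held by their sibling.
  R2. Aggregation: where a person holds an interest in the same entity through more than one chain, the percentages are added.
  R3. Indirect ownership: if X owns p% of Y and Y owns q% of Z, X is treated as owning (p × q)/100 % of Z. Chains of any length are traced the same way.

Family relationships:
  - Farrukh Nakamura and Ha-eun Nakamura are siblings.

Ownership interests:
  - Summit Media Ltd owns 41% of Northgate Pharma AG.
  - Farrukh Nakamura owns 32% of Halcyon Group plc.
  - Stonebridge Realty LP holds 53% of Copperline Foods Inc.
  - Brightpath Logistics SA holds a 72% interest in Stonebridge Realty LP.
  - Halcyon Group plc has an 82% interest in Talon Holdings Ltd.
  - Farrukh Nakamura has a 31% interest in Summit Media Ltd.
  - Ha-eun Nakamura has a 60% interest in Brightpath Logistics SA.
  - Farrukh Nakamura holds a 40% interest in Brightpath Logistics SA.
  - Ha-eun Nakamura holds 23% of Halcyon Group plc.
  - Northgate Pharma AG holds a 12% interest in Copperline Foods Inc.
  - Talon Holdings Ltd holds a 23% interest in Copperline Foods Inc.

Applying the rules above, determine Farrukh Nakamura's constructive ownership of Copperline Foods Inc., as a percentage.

50.0582%

By sibling attribution (R1), Farrukh Nakamura is treated as also owning Ha-eun Nakamura's interest in Halcyon Group plc, giving 32% + 23% = 55%.
By sibling attribution (R1), Farrukh Nakamura is treated as also owning Ha-eun Nakamura's interest in Brightpath Logistics SA, giving 40% + 60% = 100%.
Chain via Halcyon Group plc → Talon Holdings Ltd (R3): 55% × 82% × 23% = 10.373% of Copperline Foods Inc.
Chain via Brightpath Logistics SA → Stonebridge Realty LP (R3): 100% × 72% × 53% = 38.16% of Copperline Foods Inc.
Chain via Summit Media Ltd → Northgate Pharma AG (R3): 31% × 41% × 12% = 1.5252% of Copperline Foods Inc.
Aggregating (R2): 10.373% + 38.16% + 1.5252% = 50.0582%.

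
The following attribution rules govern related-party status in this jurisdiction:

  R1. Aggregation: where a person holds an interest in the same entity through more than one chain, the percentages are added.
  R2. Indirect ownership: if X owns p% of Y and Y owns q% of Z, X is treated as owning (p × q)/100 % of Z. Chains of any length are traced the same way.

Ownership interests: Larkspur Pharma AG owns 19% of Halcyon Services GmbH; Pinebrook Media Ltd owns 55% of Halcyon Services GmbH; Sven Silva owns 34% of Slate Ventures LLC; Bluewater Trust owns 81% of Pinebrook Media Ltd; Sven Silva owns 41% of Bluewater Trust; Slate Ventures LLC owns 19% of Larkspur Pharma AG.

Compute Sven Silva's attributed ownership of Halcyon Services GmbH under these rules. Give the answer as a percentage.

Chain via Bluewater Trust → Pinebrook Media Ltd (R2): 41% × 81% × 55% = 18.2655% of Halcyon Services GmbH.
Chain via Slate Ventures LLC → Larkspur Pharma AG (R2): 34% × 19% × 19% = 1.2274% of Halcyon Services GmbH.
Aggregating (R1): 18.2655% + 1.2274% = 19.4929%.

19.4929%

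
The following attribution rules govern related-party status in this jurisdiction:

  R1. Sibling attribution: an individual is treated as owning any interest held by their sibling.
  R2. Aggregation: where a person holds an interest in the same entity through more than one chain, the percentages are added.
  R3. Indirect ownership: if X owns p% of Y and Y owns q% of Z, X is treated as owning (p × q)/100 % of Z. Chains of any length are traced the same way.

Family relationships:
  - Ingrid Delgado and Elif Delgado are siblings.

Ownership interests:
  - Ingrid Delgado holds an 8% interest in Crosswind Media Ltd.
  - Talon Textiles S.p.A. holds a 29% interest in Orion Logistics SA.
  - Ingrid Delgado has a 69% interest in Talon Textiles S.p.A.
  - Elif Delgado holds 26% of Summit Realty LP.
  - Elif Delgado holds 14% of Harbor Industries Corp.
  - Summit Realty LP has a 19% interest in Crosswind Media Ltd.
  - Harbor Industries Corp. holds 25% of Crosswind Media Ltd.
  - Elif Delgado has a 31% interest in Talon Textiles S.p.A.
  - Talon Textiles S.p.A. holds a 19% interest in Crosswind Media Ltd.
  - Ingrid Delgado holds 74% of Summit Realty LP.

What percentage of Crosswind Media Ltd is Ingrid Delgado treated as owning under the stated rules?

49.5%

By sibling attribution (R1), Ingrid Delgado is treated as also owning Elif Delgado's interest in Summit Realty LP, giving 74% + 26% = 100%.
By sibling attribution (R1), Ingrid Delgado is treated as also owning Elif Delgado's interest in Talon Textiles S.p.A, giving 69% + 31% = 100%.
By sibling attribution (R1), Ingrid Delgado is treated as owning Elif Delgado's 14% interest in Harbor Industries Corp.
Chain via Summit Realty LP (R3): 100% × 19% = 19% of Crosswind Media Ltd.
Chain via Talon Textiles S.p.A. (R3): 100% × 19% = 19% of Crosswind Media Ltd.
Direct interest in Crosswind Media Ltd: 8%.
Chain via Harbor Industries Corp. (R3): 14% × 25% = 3.5% of Crosswind Media Ltd.
Aggregating (R2): 19% + 19% + 8% + 3.5% = 49.5%.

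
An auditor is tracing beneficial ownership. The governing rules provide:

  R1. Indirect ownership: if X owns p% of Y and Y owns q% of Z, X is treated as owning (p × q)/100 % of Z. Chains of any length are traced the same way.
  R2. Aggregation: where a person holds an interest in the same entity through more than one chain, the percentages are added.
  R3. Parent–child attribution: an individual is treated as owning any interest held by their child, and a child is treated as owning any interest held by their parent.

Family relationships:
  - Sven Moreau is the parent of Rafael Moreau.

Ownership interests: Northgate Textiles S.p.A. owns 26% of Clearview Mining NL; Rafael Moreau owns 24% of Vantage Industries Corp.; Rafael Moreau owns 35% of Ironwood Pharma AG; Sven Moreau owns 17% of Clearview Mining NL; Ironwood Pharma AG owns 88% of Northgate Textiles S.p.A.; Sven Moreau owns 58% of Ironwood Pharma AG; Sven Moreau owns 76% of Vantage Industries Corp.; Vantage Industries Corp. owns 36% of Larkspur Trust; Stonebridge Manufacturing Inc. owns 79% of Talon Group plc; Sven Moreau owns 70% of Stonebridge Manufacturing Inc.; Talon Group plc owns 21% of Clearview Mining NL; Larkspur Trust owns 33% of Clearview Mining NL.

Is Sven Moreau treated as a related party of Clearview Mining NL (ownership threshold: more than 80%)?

By parent–child attribution (R3), Sven Moreau is treated as also owning Rafael Moreau's interest in Ironwood Pharma AG, giving 58% + 35% = 93%.
By parent–child attribution (R3), Sven Moreau is treated as also owning Rafael Moreau's interest in Vantage Industries Corp, giving 76% + 24% = 100%.
Chain via Ironwood Pharma AG → Northgate Textiles S.p.A. (R1): 93% × 88% × 26% = 21.2784% of Clearview Mining NL.
Chain via Vantage Industries Corp. → Larkspur Trust (R1): 100% × 36% × 33% = 11.88% of Clearview Mining NL.
Chain via Stonebridge Manufacturing Inc. → Talon Group plc (R1): 70% × 79% × 21% = 11.613% of Clearview Mining NL.
Direct interest in Clearview Mining NL: 17%.
Aggregating (R2): 21.2784% + 11.88% + 11.613% + 17% = 61.7714%.
61.7714% does not exceed the 80% threshold, so Sven is not a related party to Clearview Mining NL.

No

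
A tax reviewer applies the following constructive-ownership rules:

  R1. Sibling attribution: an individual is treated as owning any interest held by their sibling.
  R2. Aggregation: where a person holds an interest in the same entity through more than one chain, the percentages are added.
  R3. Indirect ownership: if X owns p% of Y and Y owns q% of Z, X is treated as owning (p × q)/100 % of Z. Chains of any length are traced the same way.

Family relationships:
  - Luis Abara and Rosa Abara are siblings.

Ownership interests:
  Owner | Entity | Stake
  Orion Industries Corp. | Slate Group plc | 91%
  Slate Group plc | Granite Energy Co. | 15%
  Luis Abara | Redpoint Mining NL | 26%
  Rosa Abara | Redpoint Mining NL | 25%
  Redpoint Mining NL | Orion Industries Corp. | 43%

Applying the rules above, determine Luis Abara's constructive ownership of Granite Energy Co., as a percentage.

By sibling attribution (R1), Luis Abara is treated as also owning Rosa Abara's interest in Redpoint Mining NL, giving 26% + 25% = 51%.
Chain via Redpoint Mining NL → Orion Industries Corp. → Slate Group plc (R3): 51% × 43% × 91% × 15% = 2.993445% of Granite Energy Co.

2.993445%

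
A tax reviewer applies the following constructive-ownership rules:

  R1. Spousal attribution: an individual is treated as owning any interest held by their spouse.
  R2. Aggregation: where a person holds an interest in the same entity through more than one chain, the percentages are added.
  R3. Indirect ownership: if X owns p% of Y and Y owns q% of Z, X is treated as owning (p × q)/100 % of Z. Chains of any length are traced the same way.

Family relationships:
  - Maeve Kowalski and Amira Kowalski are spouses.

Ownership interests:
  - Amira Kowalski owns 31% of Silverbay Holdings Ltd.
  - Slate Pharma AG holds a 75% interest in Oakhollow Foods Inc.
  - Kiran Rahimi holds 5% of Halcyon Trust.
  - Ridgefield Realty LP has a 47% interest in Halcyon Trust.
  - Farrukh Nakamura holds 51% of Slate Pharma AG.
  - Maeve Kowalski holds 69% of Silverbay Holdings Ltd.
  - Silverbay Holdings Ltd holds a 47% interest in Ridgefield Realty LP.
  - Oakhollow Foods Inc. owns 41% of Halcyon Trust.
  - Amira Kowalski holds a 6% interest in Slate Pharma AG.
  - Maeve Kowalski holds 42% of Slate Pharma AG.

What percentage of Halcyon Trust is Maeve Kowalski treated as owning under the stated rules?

36.85%

By spousal attribution (R1), Maeve Kowalski is treated as also owning Amira Kowalski's interest in Silverbay Holdings Ltd, giving 69% + 31% = 100%.
By spousal attribution (R1), Maeve Kowalski is treated as also owning Amira Kowalski's interest in Slate Pharma AG, giving 42% + 6% = 48%.
Chain via Silverbay Holdings Ltd → Ridgefield Realty LP (R3): 100% × 47% × 47% = 22.09% of Halcyon Trust.
Chain via Slate Pharma AG → Oakhollow Foods Inc. (R3): 48% × 75% × 41% = 14.76% of Halcyon Trust.
Aggregating (R2): 22.09% + 14.76% = 36.85%.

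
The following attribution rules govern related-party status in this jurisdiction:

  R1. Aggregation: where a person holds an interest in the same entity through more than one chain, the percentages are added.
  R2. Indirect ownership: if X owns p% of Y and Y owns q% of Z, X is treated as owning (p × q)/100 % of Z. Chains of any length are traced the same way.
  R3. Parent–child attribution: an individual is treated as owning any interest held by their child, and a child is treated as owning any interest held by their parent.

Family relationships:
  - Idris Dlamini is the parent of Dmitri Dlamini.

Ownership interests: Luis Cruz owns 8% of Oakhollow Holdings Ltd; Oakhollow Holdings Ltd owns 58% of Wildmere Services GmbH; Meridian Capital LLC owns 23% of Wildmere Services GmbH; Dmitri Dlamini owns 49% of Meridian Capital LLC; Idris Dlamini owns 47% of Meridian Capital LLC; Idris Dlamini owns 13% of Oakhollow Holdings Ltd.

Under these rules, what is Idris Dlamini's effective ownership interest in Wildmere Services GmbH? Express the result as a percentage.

29.62%

By parent–child attribution (R3), Idris Dlamini is treated as also owning Dmitri Dlamini's interest in Meridian Capital LLC, giving 47% + 49% = 96%.
Chain via Meridian Capital LLC (R2): 96% × 23% = 22.08% of Wildmere Services GmbH.
Chain via Oakhollow Holdings Ltd (R2): 13% × 58% = 7.54% of Wildmere Services GmbH.
Aggregating (R1): 22.08% + 7.54% = 29.62%.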